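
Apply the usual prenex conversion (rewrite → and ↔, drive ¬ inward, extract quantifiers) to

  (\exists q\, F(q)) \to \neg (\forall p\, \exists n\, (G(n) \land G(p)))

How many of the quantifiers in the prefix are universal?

2

First replace A → B with ¬A ∨ B.
  \neg (\exists q\, F(q)) \lor \neg (\forall p\, \exists n\, (G(n) \land G(p)))
Move each ¬ inward, flipping quantifiers it crosses:
  (\forall q\, \neg F(q)) \lor (\exists p\, \forall n\, (\neg G(n) \lor \neg G(p)))
All bound variables are already distinct, so no renaming is needed.
Finally move all quantifiers to the prefix:
  \forall q\, \exists p\, \forall n\, (\neg F(q) \lor \neg G(n) \lor \neg G(p))
The prefix is \forall q \exists p \forall n: 2 universal, 1 existential.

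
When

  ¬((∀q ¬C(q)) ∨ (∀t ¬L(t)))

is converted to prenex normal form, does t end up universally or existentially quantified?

Push ¬ through the quantifiers and connectives to reach negation normal form:
  (∃q C(q)) ∧ (∃t L(t))
Finally move all quantifiers to the prefix:
  ∃q ∃t (C(q) ∧ L(t))
The quantifier ∀t sits under an odd number of negations, so it flips to ∃t.

existential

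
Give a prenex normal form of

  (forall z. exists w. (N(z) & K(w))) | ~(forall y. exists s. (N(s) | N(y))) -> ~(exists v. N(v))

First replace A → B with ¬A ∨ B.
  ~((forall z. exists w. (N(z) & K(w))) | ~(forall y. exists s. (N(s) | N(y)))) | ~(exists v. N(v))
Drive negations inward (¬∀x A ≡ ∃x ¬A, ¬∃x A ≡ ∀x ¬A, De Morgan for ∧/∨):
  (exists z. forall w. (~N(z) | ~K(w))) & (forall y. exists s. (N(s) | N(y))) | (forall v. ~N(v))
Extract every quantifier outward, since the variables are now distinct and don't occur free across branches:
  exists z. forall w. forall y. exists s. forall v. ((~N(z) | ~K(w)) & (N(s) | N(y)) | ~N(v))

exists z. forall w. forall y. exists s. forall v. ((~N(z) | ~K(w)) & (N(s) | N(y)) | ~N(v))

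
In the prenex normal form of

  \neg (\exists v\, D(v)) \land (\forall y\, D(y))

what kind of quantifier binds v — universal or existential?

Drive negations inward (¬∀x A ≡ ∃x ¬A, ¬∃x A ≡ ∀x ¬A, De Morgan for ∧/∨):
  (\forall v\, \neg D(v)) \land (\forall y\, D(y))
Finally move all quantifiers to the prefix:
  \forall v\, \forall y\, (\neg D(v) \land D(y))
The quantifier \exists v sits under an odd number of negations, so it flips to \forall v.

universal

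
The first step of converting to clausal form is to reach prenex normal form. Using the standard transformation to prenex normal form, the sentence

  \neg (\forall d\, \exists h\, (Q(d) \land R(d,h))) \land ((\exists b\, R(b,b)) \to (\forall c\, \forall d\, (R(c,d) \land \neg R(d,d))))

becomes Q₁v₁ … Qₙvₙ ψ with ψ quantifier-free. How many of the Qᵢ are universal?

First replace A → B with ¬A ∨ B.
  \neg (\forall d\, \exists h\, (Q(d) \land R(d,h))) \land (\neg (\exists b\, R(b,b)) \lor (\forall c\, \forall d\, (R(c,d) \land \neg R(d,d))))
Move each ¬ inward, flipping quantifiers it crosses:
  (\exists d\, \forall h\, (\neg Q(d) \lor \neg R(d,h))) \land ((\forall b\, \neg R(b,b)) \lor (\forall c\, \forall d\, (R(c,d) \land \neg R(d,d))))
Standardize variables apart so no two quantifiers bind the same name: d↦x.
  (\exists d\, \forall h\, (\neg Q(d) \lor \neg R(d,h))) \land ((\forall b\, \neg R(b,b)) \lor (\forall c\, \forall x\, (R(c,x) \land \neg R(x,x))))
Pull the quantifiers to the front (each side's bound variable is not free in the other side):
  \exists d\, \forall h\, \forall b\, \forall c\, \forall x\, ((\neg Q(d) \lor \neg R(d,h)) \land (\neg R(b,b) \lor R(c,x) \land \neg R(x,x)))
The prefix is \exists d \forall h \forall b \forall c \forall x: 4 universal, 1 existential.

4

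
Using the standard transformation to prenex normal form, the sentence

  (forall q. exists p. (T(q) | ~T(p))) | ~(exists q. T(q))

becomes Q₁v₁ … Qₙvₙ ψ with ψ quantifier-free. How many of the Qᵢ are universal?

Push ¬ through the quantifiers and connectives to reach negation normal form:
  (forall q. exists p. (T(q) | ~T(p))) | (forall q. ~T(q))
Rename bound variables to avoid capture: q↦t.
  (forall q. exists p. (T(q) | ~T(p))) | (forall t. ~T(t))
Pull the quantifiers to the front (each side's bound variable is not free in the other side):
  forall q. exists p. forall t. (T(q) | ~T(p) | ~T(t))
The prefix is forall q exists p forall t: 2 universal, 1 existential.

2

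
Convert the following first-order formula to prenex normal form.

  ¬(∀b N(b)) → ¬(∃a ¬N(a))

Rewrite implications/biconditionals: A → B as ¬A ∨ B.
  ¬¬(∀b N(b)) ∨ ¬(∃a ¬N(a))
Drive negations inward (¬∀x A ≡ ∃x ¬A, ¬∃x A ≡ ∀x ¬A, De Morgan for ∧/∨):
  (∀b N(b)) ∨ (∀a N(a))
All bound variables are already distinct, so no renaming is needed.
Extract every quantifier outward, since the variables are now distinct and don't occur free across branches:
  ∀b ∀a (N(b) ∨ N(a))

∀b ∀a (N(b) ∨ N(a))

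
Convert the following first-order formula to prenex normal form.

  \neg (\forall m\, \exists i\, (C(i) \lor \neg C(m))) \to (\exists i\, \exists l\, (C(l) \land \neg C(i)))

\forall m\, \exists i\, \exists t\, \exists l\, (C(i) \lor \neg C(m) \lor C(l) \land \neg C(t))

Eliminate → and ↔ using ¬ and ∨.
  \neg \neg (\forall m\, \exists i\, (C(i) \lor \neg C(m))) \lor (\exists i\, \exists l\, (C(l) \land \neg C(i)))
Move each ¬ inward, flipping quantifiers it crosses:
  (\forall m\, \exists i\, (C(i) \lor \neg C(m))) \lor (\exists i\, \exists l\, (C(l) \land \neg C(i)))
Standardize variables apart so no two quantifiers bind the same name: i↦t.
  (\forall m\, \exists i\, (C(i) \lor \neg C(m))) \lor (\exists t\, \exists l\, (C(l) \land \neg C(t)))
Finally move all quantifiers to the prefix:
  \forall m\, \exists i\, \exists t\, \exists l\, (C(i) \lor \neg C(m) \lor C(l) \land \neg C(t))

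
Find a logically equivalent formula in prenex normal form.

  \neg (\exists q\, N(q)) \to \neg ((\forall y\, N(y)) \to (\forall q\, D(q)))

Eliminate → and ↔ using ¬ and ∨.
  \neg \neg (\exists q\, N(q)) \lor \neg (\neg (\forall y\, N(y)) \lor (\forall q\, D(q)))
Push ¬ through the quantifiers and connectives to reach negation normal form:
  (\exists q\, N(q)) \lor (\forall y\, N(y)) \land (\exists q\, \neg D(q))
Give each quantifier a distinct variable: q↦p.
  (\exists q\, N(q)) \lor (\forall y\, N(y)) \land (\exists p\, \neg D(p))
Extract every quantifier outward, since the variables are now distinct and don't occur free across branches:
  \exists q\, \forall y\, \exists p\, (N(q) \lor N(y) \land \neg D(p))

\exists q\, \forall y\, \exists p\, (N(q) \lor N(y) \land \neg D(p))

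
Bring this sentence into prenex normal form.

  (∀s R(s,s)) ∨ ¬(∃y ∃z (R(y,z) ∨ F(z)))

∀s ∀y ∀z (R(s,s) ∨ ¬R(y,z) ∧ ¬F(z))

Drive negations inward (¬∀x A ≡ ∃x ¬A, ¬∃x A ≡ ∀x ¬A, De Morgan for ∧/∨):
  (∀s R(s,s)) ∨ (∀y ∀z (¬R(y,z) ∧ ¬F(z)))
Extract every quantifier outward, since the variables are now distinct and don't occur free across branches:
  ∀s ∀y ∀z (R(s,s) ∨ ¬R(y,z) ∧ ¬F(z))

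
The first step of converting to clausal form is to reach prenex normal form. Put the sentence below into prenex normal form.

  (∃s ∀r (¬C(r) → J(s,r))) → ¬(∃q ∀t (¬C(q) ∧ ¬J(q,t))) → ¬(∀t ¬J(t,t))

∀s ∃r ∃q ∀t ∃v1 (¬C(r) ∧ ¬J(s,r) ∨ ¬C(q) ∧ ¬J(q,t) ∨ J(v1,v1))

Eliminate → and ↔ using ¬ and ∨.
  ¬(∃s ∀r (¬¬C(r) ∨ J(s,r))) ∨ ¬¬(∃q ∀t (¬C(q) ∧ ¬J(q,t))) ∨ ¬(∀t ¬J(t,t))
Drive negations inward (¬∀x A ≡ ∃x ¬A, ¬∃x A ≡ ∀x ¬A, De Morgan for ∧/∨):
  (∀s ∃r (¬C(r) ∧ ¬J(s,r))) ∨ (∃q ∀t (¬C(q) ∧ ¬J(q,t))) ∨ (∃t J(t,t))
Give each quantifier a distinct variable: t↦v1.
  (∀s ∃r (¬C(r) ∧ ¬J(s,r))) ∨ (∃q ∀t (¬C(q) ∧ ¬J(q,t))) ∨ (∃v1 J(v1,v1))
Pull the quantifiers to the front (each side's bound variable is not free in the other side):
  ∀s ∃r ∃q ∀t ∃v1 (¬C(r) ∧ ¬J(s,r) ∨ ¬C(q) ∧ ¬J(q,t) ∨ J(v1,v1))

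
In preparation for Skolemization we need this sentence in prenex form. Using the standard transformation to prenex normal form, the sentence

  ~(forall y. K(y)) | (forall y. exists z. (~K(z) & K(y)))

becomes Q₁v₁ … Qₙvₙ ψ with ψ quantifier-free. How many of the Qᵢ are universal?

1

Push ¬ through the quantifiers and connectives to reach negation normal form:
  (exists y. ~K(y)) | (forall y. exists z. (~K(z) & K(y)))
Rename bound variables to avoid capture: y↦u.
  (exists y. ~K(y)) | (forall u. exists z. (~K(z) & K(u)))
Extract every quantifier outward, since the variables are now distinct and don't occur free across branches:
  exists y. forall u. exists z. (~K(y) | ~K(z) & K(u))
The prefix is exists y forall u exists z: 1 universal, 2 existential.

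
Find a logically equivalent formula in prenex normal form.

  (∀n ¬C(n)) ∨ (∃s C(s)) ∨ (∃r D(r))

∀n ∃s ∃r (¬C(n) ∨ C(s) ∨ D(r))

All bound variables are already distinct, so no renaming is needed.
Finally move all quantifiers to the prefix:
  ∀n ∃s ∃r (¬C(n) ∨ C(s) ∨ D(r))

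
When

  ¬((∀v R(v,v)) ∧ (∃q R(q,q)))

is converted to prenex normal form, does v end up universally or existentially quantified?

existential

Drive negations inward (¬∀x A ≡ ∃x ¬A, ¬∃x A ≡ ∀x ¬A, De Morgan for ∧/∨):
  (∃v ¬R(v,v)) ∨ (∀q ¬R(q,q))
All bound variables are already distinct, so no renaming is needed.
Extract every quantifier outward, since the variables are now distinct and don't occur free across branches:
  ∃v ∀q (¬R(v,v) ∨ ¬R(q,q))
The quantifier ∀v sits under an odd number of negations, so it flips to ∃v.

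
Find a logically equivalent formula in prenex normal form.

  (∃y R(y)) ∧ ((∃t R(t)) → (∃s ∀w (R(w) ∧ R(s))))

∃y ∀t ∃s ∀w (R(y) ∧ (¬R(t) ∨ R(w) ∧ R(s)))

First replace A → B with ¬A ∨ B.
  (∃y R(y)) ∧ (¬(∃t R(t)) ∨ (∃s ∀w (R(w) ∧ R(s))))
Push ¬ through the quantifiers and connectives to reach negation normal form:
  (∃y R(y)) ∧ ((∀t ¬R(t)) ∨ (∃s ∀w (R(w) ∧ R(s))))
All bound variables are already distinct, so no renaming is needed.
Finally move all quantifiers to the prefix:
  ∃y ∀t ∃s ∀w (R(y) ∧ (¬R(t) ∨ R(w) ∧ R(s)))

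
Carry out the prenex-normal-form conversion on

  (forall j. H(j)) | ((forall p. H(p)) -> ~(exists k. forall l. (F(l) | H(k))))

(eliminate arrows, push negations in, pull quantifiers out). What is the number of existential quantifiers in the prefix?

2

Rewrite implications/biconditionals: A → B as ¬A ∨ B.
  (forall j. H(j)) | ~(forall p. H(p)) | ~(exists k. forall l. (F(l) | H(k)))
Push ¬ through the quantifiers and connectives to reach negation normal form:
  (forall j. H(j)) | (exists p. ~H(p)) | (forall k. exists l. (~F(l) & ~H(k)))
All bound variables are already distinct, so no renaming is needed.
Finally move all quantifiers to the prefix:
  forall j. exists p. forall k. exists l. (H(j) | ~H(p) | ~F(l) & ~H(k))
The prefix is forall j exists p forall k exists l: 2 universal, 2 existential.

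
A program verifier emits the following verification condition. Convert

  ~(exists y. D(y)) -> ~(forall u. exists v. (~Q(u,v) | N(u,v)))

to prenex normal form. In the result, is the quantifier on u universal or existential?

First replace A → B with ¬A ∨ B.
  ~~(exists y. D(y)) | ~(forall u. exists v. (~Q(u,v) | N(u,v)))
Move each ¬ inward, flipping quantifiers it crosses:
  (exists y. D(y)) | (exists u. forall v. (Q(u,v) & ~N(u,v)))
All bound variables are already distinct, so no renaming is needed.
Pull the quantifiers to the front (each side's bound variable is not free in the other side):
  exists y. exists u. forall v. (D(y) | Q(u,v) & ~N(u,v))
The quantifier forall u sits under an odd number of negations (counting the antecedent side of each →), so it flips to exists u.

existential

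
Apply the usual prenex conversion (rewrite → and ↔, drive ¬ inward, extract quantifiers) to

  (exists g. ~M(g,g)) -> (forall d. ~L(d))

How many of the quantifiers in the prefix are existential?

Rewrite implications/biconditionals: A → B as ¬A ∨ B.
  ~(exists g. ~M(g,g)) | (forall d. ~L(d))
Move each ¬ inward, flipping quantifiers it crosses:
  (forall g. M(g,g)) | (forall d. ~L(d))
Finally move all quantifiers to the prefix:
  forall g. forall d. (M(g,g) | ~L(d))
The prefix is forall g forall d: 2 universal, 0 existential.

0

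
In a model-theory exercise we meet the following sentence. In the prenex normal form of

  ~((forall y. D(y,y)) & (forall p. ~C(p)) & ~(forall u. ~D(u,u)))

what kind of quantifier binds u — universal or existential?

universal

Drive negations inward (¬∀x A ≡ ∃x ¬A, ¬∃x A ≡ ∀x ¬A, De Morgan for ∧/∨):
  (exists y. ~D(y,y)) | (exists p. C(p)) | (forall u. ~D(u,u))
All bound variables are already distinct, so no renaming is needed.
Pull the quantifiers to the front (each side's bound variable is not free in the other side):
  exists y. exists p. forall u. (~D(y,y) | C(p) | ~D(u,u))
The quantifier forall u sits under an even number of negations, so it remains universal.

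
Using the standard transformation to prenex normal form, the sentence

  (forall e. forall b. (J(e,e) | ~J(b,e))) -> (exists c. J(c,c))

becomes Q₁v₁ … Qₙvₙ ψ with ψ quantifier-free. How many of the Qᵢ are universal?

0

Rewrite implications/biconditionals: A → B as ¬A ∨ B.
  ~(forall e. forall b. (J(e,e) | ~J(b,e))) | (exists c. J(c,c))
Drive negations inward (¬∀x A ≡ ∃x ¬A, ¬∃x A ≡ ∀x ¬A, De Morgan for ∧/∨):
  (exists e. exists b. (~J(e,e) & J(b,e))) | (exists c. J(c,c))
All bound variables are already distinct, so no renaming is needed.
Extract every quantifier outward, since the variables are now distinct and don't occur free across branches:
  exists e. exists b. exists c. (~J(e,e) & J(b,e) | J(c,c))
The prefix is exists e exists b exists c: 0 universal, 3 existential.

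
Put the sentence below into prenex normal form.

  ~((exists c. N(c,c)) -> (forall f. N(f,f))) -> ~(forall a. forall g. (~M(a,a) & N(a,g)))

Eliminate → and ↔ using ¬ and ∨.
  ~~(~(exists c. N(c,c)) | (forall f. N(f,f))) | ~(forall a. forall g. (~M(a,a) & N(a,g)))
Drive negations inward (¬∀x A ≡ ∃x ¬A, ¬∃x A ≡ ∀x ¬A, De Morgan for ∧/∨):
  (forall c. ~N(c,c)) | (forall f. N(f,f)) | (exists a. exists g. (M(a,a) | ~N(a,g)))
Pull the quantifiers to the front (each side's bound variable is not free in the other side):
  forall c. forall f. exists a. exists g. (~N(c,c) | N(f,f) | M(a,a) | ~N(a,g))

forall c. forall f. exists a. exists g. (~N(c,c) | N(f,f) | M(a,a) | ~N(a,g))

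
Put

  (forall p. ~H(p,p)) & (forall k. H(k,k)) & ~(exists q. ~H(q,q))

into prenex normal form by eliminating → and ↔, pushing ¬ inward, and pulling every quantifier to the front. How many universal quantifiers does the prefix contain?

3

Push ¬ through the quantifiers and connectives to reach negation normal form:
  (forall p. ~H(p,p)) & (forall k. H(k,k)) & (forall q. H(q,q))
Extract every quantifier outward, since the variables are now distinct and don't occur free across branches:
  forall p. forall k. forall q. (~H(p,p) & H(k,k) & H(q,q))
The prefix is forall p forall k forall q: 3 universal, 0 existential.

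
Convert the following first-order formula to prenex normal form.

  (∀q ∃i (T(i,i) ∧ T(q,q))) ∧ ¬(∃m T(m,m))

Drive negations inward (¬∀x A ≡ ∃x ¬A, ¬∃x A ≡ ∀x ¬A, De Morgan for ∧/∨):
  (∀q ∃i (T(i,i) ∧ T(q,q))) ∧ (∀m ¬T(m,m))
All bound variables are already distinct, so no renaming is needed.
Finally move all quantifiers to the prefix:
  ∀q ∃i ∀m (T(i,i) ∧ T(q,q) ∧ ¬T(m,m))

∀q ∃i ∀m (T(i,i) ∧ T(q,q) ∧ ¬T(m,m))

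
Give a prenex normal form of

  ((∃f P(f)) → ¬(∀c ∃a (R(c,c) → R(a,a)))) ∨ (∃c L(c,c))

First replace A → B with ¬A ∨ B.
  ¬(∃f P(f)) ∨ ¬(∀c ∃a (¬R(c,c) ∨ R(a,a))) ∨ (∃c L(c,c))
Push ¬ through the quantifiers and connectives to reach negation normal form:
  (∀f ¬P(f)) ∨ (∃c ∀a (R(c,c) ∧ ¬R(a,a))) ∨ (∃c L(c,c))
Give each quantifier a distinct variable: c↦q.
  (∀f ¬P(f)) ∨ (∃c ∀a (R(c,c) ∧ ¬R(a,a))) ∨ (∃q L(q,q))
Extract every quantifier outward, since the variables are now distinct and don't occur free across branches:
  ∀f ∃c ∀a ∃q (¬P(f) ∨ R(c,c) ∧ ¬R(a,a) ∨ L(q,q))

∀f ∃c ∀a ∃q (¬P(f) ∨ R(c,c) ∧ ¬R(a,a) ∨ L(q,q))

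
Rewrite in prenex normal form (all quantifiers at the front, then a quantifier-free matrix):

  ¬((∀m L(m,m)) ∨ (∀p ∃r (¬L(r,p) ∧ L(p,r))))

∃m ∃p ∀r (¬L(m,m) ∧ (L(r,p) ∨ ¬L(p,r)))

Push ¬ through the quantifiers and connectives to reach negation normal form:
  (∃m ¬L(m,m)) ∧ (∃p ∀r (L(r,p) ∨ ¬L(p,r)))
All bound variables are already distinct, so no renaming is needed.
Finally move all quantifiers to the prefix:
  ∃m ∃p ∀r (¬L(m,m) ∧ (L(r,p) ∨ ¬L(p,r)))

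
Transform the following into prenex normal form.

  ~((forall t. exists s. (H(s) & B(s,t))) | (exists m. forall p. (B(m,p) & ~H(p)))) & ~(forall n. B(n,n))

Push ¬ through the quantifiers and connectives to reach negation normal form:
  (exists t. forall s. (~H(s) | ~B(s,t))) & (forall m. exists p. (~B(m,p) | H(p))) & (exists n. ~B(n,n))
All bound variables are already distinct, so no renaming is needed.
Finally move all quantifiers to the prefix:
  exists t. forall s. forall m. exists p. exists n. ((~H(s) | ~B(s,t)) & (~B(m,p) | H(p)) & ~B(n,n))

exists t. forall s. forall m. exists p. exists n. ((~H(s) | ~B(s,t)) & (~B(m,p) | H(p)) & ~B(n,n))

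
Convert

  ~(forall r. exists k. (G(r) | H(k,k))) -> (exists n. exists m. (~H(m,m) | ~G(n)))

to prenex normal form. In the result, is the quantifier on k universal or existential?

First replace A → B with ¬A ∨ B.
  ~~(forall r. exists k. (G(r) | H(k,k))) | (exists n. exists m. (~H(m,m) | ~G(n)))
Move each ¬ inward, flipping quantifiers it crosses:
  (forall r. exists k. (G(r) | H(k,k))) | (exists n. exists m. (~H(m,m) | ~G(n)))
Extract every quantifier outward, since the variables are now distinct and don't occur free across branches:
  forall r. exists k. exists n. exists m. (G(r) | H(k,k) | ~H(m,m) | ~G(n))
The quantifier exists k sits under an even number of negations (counting the antecedent side of each →), so it remains existential.

existential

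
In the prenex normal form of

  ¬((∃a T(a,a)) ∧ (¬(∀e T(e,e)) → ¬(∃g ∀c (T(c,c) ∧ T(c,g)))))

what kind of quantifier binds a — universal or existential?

universal

First replace A → B with ¬A ∨ B.
  ¬((∃a T(a,a)) ∧ (¬¬(∀e T(e,e)) ∨ ¬(∃g ∀c (T(c,c) ∧ T(c,g)))))
Push ¬ through the quantifiers and connectives to reach negation normal form:
  (∀a ¬T(a,a)) ∨ (∃e ¬T(e,e)) ∧ (∃g ∀c (T(c,c) ∧ T(c,g)))
Finally move all quantifiers to the prefix:
  ∀a ∃e ∃g ∀c (¬T(a,a) ∨ ¬T(e,e) ∧ T(c,c) ∧ T(c,g))
The quantifier ∃a sits under an odd number of negations (counting the antecedent side of each →), so it flips to ∀a.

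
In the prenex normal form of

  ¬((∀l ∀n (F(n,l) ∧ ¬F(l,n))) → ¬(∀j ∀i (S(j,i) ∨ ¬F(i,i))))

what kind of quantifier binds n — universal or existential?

Rewrite implications/biconditionals: A → B as ¬A ∨ B.
  ¬(¬(∀l ∀n (F(n,l) ∧ ¬F(l,n))) ∨ ¬(∀j ∀i (S(j,i) ∨ ¬F(i,i))))
Push ¬ through the quantifiers and connectives to reach negation normal form:
  (∀l ∀n (F(n,l) ∧ ¬F(l,n))) ∧ (∀j ∀i (S(j,i) ∨ ¬F(i,i)))
All bound variables are already distinct, so no renaming is needed.
Finally move all quantifiers to the prefix:
  ∀l ∀n ∀j ∀i (F(n,l) ∧ ¬F(l,n) ∧ (S(j,i) ∨ ¬F(i,i)))
The quantifier ∀n sits under an even number of negations (counting the antecedent side of each →), so it remains universal.

universal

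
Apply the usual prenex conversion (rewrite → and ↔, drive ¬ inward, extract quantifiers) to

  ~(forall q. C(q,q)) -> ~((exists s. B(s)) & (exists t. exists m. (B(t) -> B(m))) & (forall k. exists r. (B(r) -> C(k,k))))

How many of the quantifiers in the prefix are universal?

Eliminate → and ↔ using ¬ and ∨.
  ~~(forall q. C(q,q)) | ~((exists s. B(s)) & (exists t. exists m. (~B(t) | B(m))) & (forall k. exists r. (~B(r) | C(k,k))))
Push ¬ through the quantifiers and connectives to reach negation normal form:
  (forall q. C(q,q)) | (forall s. ~B(s)) | (forall t. forall m. (B(t) & ~B(m))) | (exists k. forall r. (B(r) & ~C(k,k)))
Extract every quantifier outward, since the variables are now distinct and don't occur free across branches:
  forall q. forall s. forall t. forall m. exists k. forall r. (C(q,q) | ~B(s) | B(t) & ~B(m) | B(r) & ~C(k,k))
The prefix is forall q forall s forall t forall m exists k forall r: 5 universal, 1 existential.

5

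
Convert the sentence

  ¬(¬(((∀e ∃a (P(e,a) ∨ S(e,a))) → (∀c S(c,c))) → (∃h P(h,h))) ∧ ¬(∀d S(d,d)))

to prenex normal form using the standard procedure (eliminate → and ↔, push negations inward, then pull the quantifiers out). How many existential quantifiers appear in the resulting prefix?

3

Eliminate → and ↔ using ¬ and ∨.
  ¬(¬(¬(¬(∀e ∃a (P(e,a) ∨ S(e,a))) ∨ (∀c S(c,c))) ∨ (∃h P(h,h))) ∧ ¬(∀d S(d,d)))
Drive negations inward (¬∀x A ≡ ∃x ¬A, ¬∃x A ≡ ∀x ¬A, De Morgan for ∧/∨):
  (∀e ∃a (P(e,a) ∨ S(e,a))) ∧ (∃c ¬S(c,c)) ∨ (∃h P(h,h)) ∨ (∀d S(d,d))
All bound variables are already distinct, so no renaming is needed.
Extract every quantifier outward, since the variables are now distinct and don't occur free across branches:
  ∀e ∃a ∃c ∃h ∀d ((P(e,a) ∨ S(e,a)) ∧ ¬S(c,c) ∨ P(h,h) ∨ S(d,d))
The prefix is ∀e ∃a ∃c ∃h ∀d: 2 universal, 3 existential.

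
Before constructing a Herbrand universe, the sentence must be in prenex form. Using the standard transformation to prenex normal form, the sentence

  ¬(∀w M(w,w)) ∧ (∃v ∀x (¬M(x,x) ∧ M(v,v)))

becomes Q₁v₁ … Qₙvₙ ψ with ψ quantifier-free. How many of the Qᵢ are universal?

1

Drive negations inward (¬∀x A ≡ ∃x ¬A, ¬∃x A ≡ ∀x ¬A, De Morgan for ∧/∨):
  (∃w ¬M(w,w)) ∧ (∃v ∀x (¬M(x,x) ∧ M(v,v)))
All bound variables are already distinct, so no renaming is needed.
Pull the quantifiers to the front (each side's bound variable is not free in the other side):
  ∃w ∃v ∀x (¬M(w,w) ∧ ¬M(x,x) ∧ M(v,v))
The prefix is ∃w ∃v ∀x: 1 universal, 2 existential.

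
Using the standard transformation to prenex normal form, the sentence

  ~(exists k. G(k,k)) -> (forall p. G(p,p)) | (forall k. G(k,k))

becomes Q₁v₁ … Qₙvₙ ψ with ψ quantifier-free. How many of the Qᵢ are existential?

Rewrite implications/biconditionals: A → B as ¬A ∨ B.
  ~~(exists k. G(k,k)) | (forall p. G(p,p)) | (forall k. G(k,k))
Push ¬ through the quantifiers and connectives to reach negation normal form:
  (exists k. G(k,k)) | (forall p. G(p,p)) | (forall k. G(k,k))
Rename bound variables to avoid capture: k↦z.
  (exists k. G(k,k)) | (forall p. G(p,p)) | (forall z. G(z,z))
Pull the quantifiers to the front (each side's bound variable is not free in the other side):
  exists k. forall p. forall z. (G(k,k) | G(p,p) | G(z,z))
The prefix is exists k forall p forall z: 2 universal, 1 existential.

1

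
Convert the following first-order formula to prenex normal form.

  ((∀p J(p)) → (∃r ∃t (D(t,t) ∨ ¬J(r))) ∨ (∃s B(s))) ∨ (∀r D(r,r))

Rewrite implications/biconditionals: A → B as ¬A ∨ B.
  ¬(∀p J(p)) ∨ (∃r ∃t (D(t,t) ∨ ¬J(r))) ∨ (∃s B(s)) ∨ (∀r D(r,r))
Move each ¬ inward, flipping quantifiers it crosses:
  (∃p ¬J(p)) ∨ (∃r ∃t (D(t,t) ∨ ¬J(r))) ∨ (∃s B(s)) ∨ (∀r D(r,r))
Rename bound variables to avoid capture: r↦u.
  (∃p ¬J(p)) ∨ (∃r ∃t (D(t,t) ∨ ¬J(r))) ∨ (∃s B(s)) ∨ (∀u D(u,u))
Pull the quantifiers to the front (each side's bound variable is not free in the other side):
  ∃p ∃r ∃t ∃s ∀u (¬J(p) ∨ D(t,t) ∨ ¬J(r) ∨ B(s) ∨ D(u,u))

∃p ∃r ∃t ∃s ∀u (¬J(p) ∨ D(t,t) ∨ ¬J(r) ∨ B(s) ∨ D(u,u))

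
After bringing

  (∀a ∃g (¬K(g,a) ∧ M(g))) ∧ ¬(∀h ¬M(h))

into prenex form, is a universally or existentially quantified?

universal

Push ¬ through the quantifiers and connectives to reach negation normal form:
  (∀a ∃g (¬K(g,a) ∧ M(g))) ∧ (∃h M(h))
All bound variables are already distinct, so no renaming is needed.
Extract every quantifier outward, since the variables are now distinct and don't occur free across branches:
  ∀a ∃g ∃h (¬K(g,a) ∧ M(g) ∧ M(h))
The quantifier ∀a sits under an even number of negations, so it remains universal.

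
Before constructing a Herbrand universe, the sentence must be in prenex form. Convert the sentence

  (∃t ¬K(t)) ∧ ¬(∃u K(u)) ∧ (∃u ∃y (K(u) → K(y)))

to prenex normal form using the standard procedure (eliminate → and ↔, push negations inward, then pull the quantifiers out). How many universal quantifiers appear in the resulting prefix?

1

First replace A → B with ¬A ∨ B.
  (∃t ¬K(t)) ∧ ¬(∃u K(u)) ∧ (∃u ∃y (¬K(u) ∨ K(y)))
Push ¬ through the quantifiers and connectives to reach negation normal form:
  (∃t ¬K(t)) ∧ (∀u ¬K(u)) ∧ (∃u ∃y (¬K(u) ∨ K(y)))
Rename bound variables to avoid capture: u↦x.
  (∃t ¬K(t)) ∧ (∀u ¬K(u)) ∧ (∃x ∃y (¬K(x) ∨ K(y)))
Pull the quantifiers to the front (each side's bound variable is not free in the other side):
  ∃t ∀u ∃x ∃y (¬K(t) ∧ ¬K(u) ∧ (¬K(x) ∨ K(y)))
The prefix is ∃t ∀u ∃x ∃y: 1 universal, 3 existential.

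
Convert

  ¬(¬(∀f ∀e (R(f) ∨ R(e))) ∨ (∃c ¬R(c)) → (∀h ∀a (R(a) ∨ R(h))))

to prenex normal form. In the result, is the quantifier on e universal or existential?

Rewrite implications/biconditionals: A → B as ¬A ∨ B.
  ¬(¬(¬(∀f ∀e (R(f) ∨ R(e))) ∨ (∃c ¬R(c))) ∨ (∀h ∀a (R(a) ∨ R(h))))
Move each ¬ inward, flipping quantifiers it crosses:
  ((∃f ∃e (¬R(f) ∧ ¬R(e))) ∨ (∃c ¬R(c))) ∧ (∃h ∃a (¬R(a) ∧ ¬R(h)))
All bound variables are already distinct, so no renaming is needed.
Pull the quantifiers to the front (each side's bound variable is not free in the other side):
  ∃f ∃e ∃c ∃h ∃a ((¬R(f) ∧ ¬R(e) ∨ ¬R(c)) ∧ ¬R(a) ∧ ¬R(h))
The quantifier ∀e sits under an odd number of negations (counting the antecedent side of each →), so it flips to ∃e.

existential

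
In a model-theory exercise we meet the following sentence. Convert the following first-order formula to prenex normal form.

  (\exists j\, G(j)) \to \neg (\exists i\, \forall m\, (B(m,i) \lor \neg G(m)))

\forall j\, \forall i\, \exists m\, (\neg G(j) \lor \neg B(m,i) \land G(m))

First replace A → B with ¬A ∨ B.
  \neg (\exists j\, G(j)) \lor \neg (\exists i\, \forall m\, (B(m,i) \lor \neg G(m)))
Drive negations inward (¬∀x A ≡ ∃x ¬A, ¬∃x A ≡ ∀x ¬A, De Morgan for ∧/∨):
  (\forall j\, \neg G(j)) \lor (\forall i\, \exists m\, (\neg B(m,i) \land G(m)))
All bound variables are already distinct, so no renaming is needed.
Finally move all quantifiers to the prefix:
  \forall j\, \forall i\, \exists m\, (\neg G(j) \lor \neg B(m,i) \land G(m))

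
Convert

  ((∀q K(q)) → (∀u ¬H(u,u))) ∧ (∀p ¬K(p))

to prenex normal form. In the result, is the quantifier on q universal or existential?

existential

First replace A → B with ¬A ∨ B.
  (¬(∀q K(q)) ∨ (∀u ¬H(u,u))) ∧ (∀p ¬K(p))
Move each ¬ inward, flipping quantifiers it crosses:
  ((∃q ¬K(q)) ∨ (∀u ¬H(u,u))) ∧ (∀p ¬K(p))
All bound variables are already distinct, so no renaming is needed.
Finally move all quantifiers to the prefix:
  ∃q ∀u ∀p ((¬K(q) ∨ ¬H(u,u)) ∧ ¬K(p))
The quantifier ∀q sits under an odd number of negations (counting the antecedent side of each →), so it flips to ∃q.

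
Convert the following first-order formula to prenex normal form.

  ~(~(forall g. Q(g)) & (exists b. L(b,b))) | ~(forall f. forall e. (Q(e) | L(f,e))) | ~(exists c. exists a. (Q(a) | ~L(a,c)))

forall g. forall b. exists f. exists e. forall c. forall a. (Q(g) | ~L(b,b) | ~Q(e) & ~L(f,e) | ~Q(a) & L(a,c))

Drive negations inward (¬∀x A ≡ ∃x ¬A, ¬∃x A ≡ ∀x ¬A, De Morgan for ∧/∨):
  (forall g. Q(g)) | (forall b. ~L(b,b)) | (exists f. exists e. (~Q(e) & ~L(f,e))) | (forall c. forall a. (~Q(a) & L(a,c)))
Finally move all quantifiers to the prefix:
  forall g. forall b. exists f. exists e. forall c. forall a. (Q(g) | ~L(b,b) | ~Q(e) & ~L(f,e) | ~Q(a) & L(a,c))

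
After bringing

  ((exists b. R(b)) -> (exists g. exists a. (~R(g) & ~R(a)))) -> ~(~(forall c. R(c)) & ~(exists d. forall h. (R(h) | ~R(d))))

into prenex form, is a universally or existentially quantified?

universal

Rewrite implications/biconditionals: A → B as ¬A ∨ B.
  ~(~(exists b. R(b)) | (exists g. exists a. (~R(g) & ~R(a)))) | ~(~(forall c. R(c)) & ~(exists d. forall h. (R(h) | ~R(d))))
Push ¬ through the quantifiers and connectives to reach negation normal form:
  (exists b. R(b)) & (forall g. forall a. (R(g) | R(a))) | (forall c. R(c)) | (exists d. forall h. (R(h) | ~R(d)))
All bound variables are already distinct, so no renaming is needed.
Extract every quantifier outward, since the variables are now distinct and don't occur free across branches:
  exists b. forall g. forall a. forall c. exists d. forall h. (R(b) & (R(g) | R(a)) | R(c) | R(h) | ~R(d))
The quantifier exists a sits under an odd number of negations (counting the antecedent side of each →), so it flips to forall a.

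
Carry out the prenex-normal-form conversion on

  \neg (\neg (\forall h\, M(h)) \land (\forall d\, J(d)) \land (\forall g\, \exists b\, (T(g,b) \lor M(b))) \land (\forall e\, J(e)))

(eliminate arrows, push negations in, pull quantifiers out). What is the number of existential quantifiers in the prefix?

Drive negations inward (¬∀x A ≡ ∃x ¬A, ¬∃x A ≡ ∀x ¬A, De Morgan for ∧/∨):
  (\forall h\, M(h)) \lor (\exists d\, \neg J(d)) \lor (\exists g\, \forall b\, (\neg T(g,b) \land \neg M(b))) \lor (\exists e\, \neg J(e))
Finally move all quantifiers to the prefix:
  \forall h\, \exists d\, \exists g\, \forall b\, \exists e\, (M(h) \lor \neg J(d) \lor \neg T(g,b) \land \neg M(b) \lor \neg J(e))
The prefix is \forall h \exists d \exists g \forall b \exists e: 2 universal, 3 existential.

3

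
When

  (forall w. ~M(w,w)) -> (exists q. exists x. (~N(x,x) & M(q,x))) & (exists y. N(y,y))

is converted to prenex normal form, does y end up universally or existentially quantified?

First replace A → B with ¬A ∨ B.
  ~(forall w. ~M(w,w)) | (exists q. exists x. (~N(x,x) & M(q,x))) & (exists y. N(y,y))
Push ¬ through the quantifiers and connectives to reach negation normal form:
  (exists w. M(w,w)) | (exists q. exists x. (~N(x,x) & M(q,x))) & (exists y. N(y,y))
Pull the quantifiers to the front (each side's bound variable is not free in the other side):
  exists w. exists q. exists x. exists y. (M(w,w) | ~N(x,x) & M(q,x) & N(y,y))
The quantifier exists y sits under an even number of negations (counting the antecedent side of each →), so it remains existential.

existential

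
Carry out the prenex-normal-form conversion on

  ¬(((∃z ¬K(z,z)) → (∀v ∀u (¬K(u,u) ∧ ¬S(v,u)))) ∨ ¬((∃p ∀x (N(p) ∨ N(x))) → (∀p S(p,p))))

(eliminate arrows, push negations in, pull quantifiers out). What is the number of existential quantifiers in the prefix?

First replace A → B with ¬A ∨ B.
  ¬(¬(∃z ¬K(z,z)) ∨ (∀v ∀u (¬K(u,u) ∧ ¬S(v,u))) ∨ ¬(¬(∃p ∀x (N(p) ∨ N(x))) ∨ (∀p S(p,p))))
Drive negations inward (¬∀x A ≡ ∃x ¬A, ¬∃x A ≡ ∀x ¬A, De Morgan for ∧/∨):
  (∃z ¬K(z,z)) ∧ (∃v ∃u (K(u,u) ∨ S(v,u))) ∧ ((∀p ∃x (¬N(p) ∧ ¬N(x))) ∨ (∀p S(p,p)))
Rename bound variables to avoid capture: p↦q.
  (∃z ¬K(z,z)) ∧ (∃v ∃u (K(u,u) ∨ S(v,u))) ∧ ((∀p ∃x (¬N(p) ∧ ¬N(x))) ∨ (∀q S(q,q)))
Finally move all quantifiers to the prefix:
  ∃z ∃v ∃u ∀p ∃x ∀q (¬K(z,z) ∧ (K(u,u) ∨ S(v,u)) ∧ (¬N(p) ∧ ¬N(x) ∨ S(q,q)))
The prefix is ∃z ∃v ∃u ∀p ∃x ∀q: 2 universal, 4 existential.

4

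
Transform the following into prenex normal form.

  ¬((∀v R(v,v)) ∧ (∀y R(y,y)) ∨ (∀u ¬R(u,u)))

Move each ¬ inward, flipping quantifiers it crosses:
  ((∃v ¬R(v,v)) ∨ (∃y ¬R(y,y))) ∧ (∃u R(u,u))
Pull the quantifiers to the front (each side's bound variable is not free in the other side):
  ∃v ∃y ∃u ((¬R(v,v) ∨ ¬R(y,y)) ∧ R(u,u))

∃v ∃y ∃u ((¬R(v,v) ∨ ¬R(y,y)) ∧ R(u,u))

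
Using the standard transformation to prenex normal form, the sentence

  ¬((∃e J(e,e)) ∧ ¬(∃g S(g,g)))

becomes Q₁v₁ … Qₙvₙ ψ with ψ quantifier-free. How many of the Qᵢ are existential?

1

Push ¬ through the quantifiers and connectives to reach negation normal form:
  (∀e ¬J(e,e)) ∨ (∃g S(g,g))
Finally move all quantifiers to the prefix:
  ∀e ∃g (¬J(e,e) ∨ S(g,g))
The prefix is ∀e ∃g: 1 universal, 1 existential.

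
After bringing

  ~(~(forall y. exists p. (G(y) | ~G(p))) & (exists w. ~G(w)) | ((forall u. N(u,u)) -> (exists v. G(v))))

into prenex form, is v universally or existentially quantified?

universal

Rewrite implications/biconditionals: A → B as ¬A ∨ B.
  ~(~(forall y. exists p. (G(y) | ~G(p))) & (exists w. ~G(w)) | ~(forall u. N(u,u)) | (exists v. G(v)))
Drive negations inward (¬∀x A ≡ ∃x ¬A, ¬∃x A ≡ ∀x ¬A, De Morgan for ∧/∨):
  ((forall y. exists p. (G(y) | ~G(p))) | (forall w. G(w))) & (forall u. N(u,u)) & (forall v. ~G(v))
All bound variables are already distinct, so no renaming is needed.
Finally move all quantifiers to the prefix:
  forall y. exists p. forall w. forall u. forall v. ((G(y) | ~G(p) | G(w)) & N(u,u) & ~G(v))
The quantifier exists v sits under an odd number of negations (counting the antecedent side of each →), so it flips to forall v.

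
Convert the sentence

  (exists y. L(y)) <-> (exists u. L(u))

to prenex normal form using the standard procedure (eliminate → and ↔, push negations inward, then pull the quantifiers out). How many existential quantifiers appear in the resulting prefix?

Eliminate → and ↔ using ¬ and ∨; A ↔ B as (¬A ∨ B) ∧ (¬B ∨ A).
  (~(exists y. L(y)) | (exists u. L(u))) & (~(exists u. L(u)) | (exists y. L(y)))
Push ¬ through the quantifiers and connectives to reach negation normal form:
  ((forall y. ~L(y)) | (exists u. L(u))) & ((forall u. ~L(u)) | (exists y. L(y)))
Give each quantifier a distinct variable: u↦x1, y↦w.
  ((forall y. ~L(y)) | (exists u. L(u))) & ((forall x1. ~L(x1)) | (exists w. L(w)))
Pull the quantifiers to the front (each side's bound variable is not free in the other side):
  forall y. exists u. forall x1. exists w. ((~L(y) | L(u)) & (~L(x1) | L(w)))
The prefix is forall y exists u forall x1 exists w: 2 universal, 2 existential.

2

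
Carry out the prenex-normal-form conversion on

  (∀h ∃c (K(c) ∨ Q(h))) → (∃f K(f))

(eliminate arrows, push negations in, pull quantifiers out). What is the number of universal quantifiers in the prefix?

Eliminate → and ↔ using ¬ and ∨.
  ¬(∀h ∃c (K(c) ∨ Q(h))) ∨ (∃f K(f))
Move each ¬ inward, flipping quantifiers it crosses:
  (∃h ∀c (¬K(c) ∧ ¬Q(h))) ∨ (∃f K(f))
Finally move all quantifiers to the prefix:
  ∃h ∀c ∃f (¬K(c) ∧ ¬Q(h) ∨ K(f))
The prefix is ∃h ∀c ∃f: 1 universal, 2 existential.

1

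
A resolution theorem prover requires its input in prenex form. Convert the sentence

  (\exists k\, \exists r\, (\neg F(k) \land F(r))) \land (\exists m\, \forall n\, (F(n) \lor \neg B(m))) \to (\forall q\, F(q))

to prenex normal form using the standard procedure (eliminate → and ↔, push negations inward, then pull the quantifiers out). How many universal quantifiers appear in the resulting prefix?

4

First replace A → B with ¬A ∨ B.
  \neg ((\exists k\, \exists r\, (\neg F(k) \land F(r))) \land (\exists m\, \forall n\, (F(n) \lor \neg B(m)))) \lor (\forall q\, F(q))
Move each ¬ inward, flipping quantifiers it crosses:
  (\forall k\, \forall r\, (F(k) \lor \neg F(r))) \lor (\forall m\, \exists n\, (\neg F(n) \land B(m))) \lor (\forall q\, F(q))
All bound variables are already distinct, so no renaming is needed.
Extract every quantifier outward, since the variables are now distinct and don't occur free across branches:
  \forall k\, \forall r\, \forall m\, \exists n\, \forall q\, (F(k) \lor \neg F(r) \lor \neg F(n) \land B(m) \lor F(q))
The prefix is \forall k \forall r \forall m \exists n \forall q: 4 universal, 1 existential.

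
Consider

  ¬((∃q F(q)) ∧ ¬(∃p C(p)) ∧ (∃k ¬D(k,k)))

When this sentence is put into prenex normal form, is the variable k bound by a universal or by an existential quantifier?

Move each ¬ inward, flipping quantifiers it crosses:
  (∀q ¬F(q)) ∨ (∃p C(p)) ∨ (∀k D(k,k))
All bound variables are already distinct, so no renaming is needed.
Extract every quantifier outward, since the variables are now distinct and don't occur free across branches:
  ∀q ∃p ∀k (¬F(q) ∨ C(p) ∨ D(k,k))
The quantifier ∃k sits under an odd number of negations, so it flips to ∀k.

universal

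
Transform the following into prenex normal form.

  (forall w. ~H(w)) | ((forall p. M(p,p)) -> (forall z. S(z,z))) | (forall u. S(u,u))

forall w. exists p. forall z. forall u. (~H(w) | ~M(p,p) | S(z,z) | S(u,u))

Eliminate → and ↔ using ¬ and ∨.
  (forall w. ~H(w)) | ~(forall p. M(p,p)) | (forall z. S(z,z)) | (forall u. S(u,u))
Move each ¬ inward, flipping quantifiers it crosses:
  (forall w. ~H(w)) | (exists p. ~M(p,p)) | (forall z. S(z,z)) | (forall u. S(u,u))
All bound variables are already distinct, so no renaming is needed.
Pull the quantifiers to the front (each side's bound variable is not free in the other side):
  forall w. exists p. forall z. forall u. (~H(w) | ~M(p,p) | S(z,z) | S(u,u))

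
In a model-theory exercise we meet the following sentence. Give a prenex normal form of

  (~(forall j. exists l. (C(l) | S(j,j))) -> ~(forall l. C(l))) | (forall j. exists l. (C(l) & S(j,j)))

forall j. exists l. exists y1. forall q. exists a. (C(l) | S(j,j) | ~C(y1) | C(a) & S(q,q))

First replace A → B with ¬A ∨ B.
  ~~(forall j. exists l. (C(l) | S(j,j))) | ~(forall l. C(l)) | (forall j. exists l. (C(l) & S(j,j)))
Drive negations inward (¬∀x A ≡ ∃x ¬A, ¬∃x A ≡ ∀x ¬A, De Morgan for ∧/∨):
  (forall j. exists l. (C(l) | S(j,j))) | (exists l. ~C(l)) | (forall j. exists l. (C(l) & S(j,j)))
Standardize variables apart so no two quantifiers bind the same name: l↦y1, j↦q, l↦a.
  (forall j. exists l. (C(l) | S(j,j))) | (exists y1. ~C(y1)) | (forall q. exists a. (C(a) & S(q,q)))
Extract every quantifier outward, since the variables are now distinct and don't occur free across branches:
  forall j. exists l. exists y1. forall q. exists a. (C(l) | S(j,j) | ~C(y1) | C(a) & S(q,q))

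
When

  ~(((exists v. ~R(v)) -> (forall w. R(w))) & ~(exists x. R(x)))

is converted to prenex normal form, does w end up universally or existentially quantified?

Rewrite implications/biconditionals: A → B as ¬A ∨ B.
  ~((~(exists v. ~R(v)) | (forall w. R(w))) & ~(exists x. R(x)))
Drive negations inward (¬∀x A ≡ ∃x ¬A, ¬∃x A ≡ ∀x ¬A, De Morgan for ∧/∨):
  (exists v. ~R(v)) & (exists w. ~R(w)) | (exists x. R(x))
All bound variables are already distinct, so no renaming is needed.
Finally move all quantifiers to the prefix:
  exists v. exists w. exists x. (~R(v) & ~R(w) | R(x))
The quantifier forall w sits under an odd number of negations (counting the antecedent side of each →), so it flips to exists w.

existential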